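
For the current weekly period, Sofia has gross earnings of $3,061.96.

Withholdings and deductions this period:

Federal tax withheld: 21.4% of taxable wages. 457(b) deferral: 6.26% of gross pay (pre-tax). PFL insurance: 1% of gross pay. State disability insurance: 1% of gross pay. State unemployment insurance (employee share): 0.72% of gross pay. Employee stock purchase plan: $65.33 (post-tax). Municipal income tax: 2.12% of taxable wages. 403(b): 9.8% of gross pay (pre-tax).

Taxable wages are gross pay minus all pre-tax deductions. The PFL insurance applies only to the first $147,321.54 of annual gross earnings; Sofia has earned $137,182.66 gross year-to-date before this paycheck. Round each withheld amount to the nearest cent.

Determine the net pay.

$1,817.08

403(b): $3,061.96 × 0.098 = $300.07
457(b) deferral: $3,061.96 × 0.0626 = $191.68
Pre-tax total = $300.07 + $191.68 = $491.75
Taxable wages = $3,061.96 − $491.75 = $2,570.21
Federal tax withheld: $2,570.21 × 0.214 = $550.02
Municipal income tax: $2,570.21 × 0.0212 = $54.49
State unemployment insurance (employee share): $3,061.96 × 0.0072 = $22.05
State disability insurance: $3,061.96 × 0.01 = $30.62
PFL insurance: cap not yet reached, full $3,061.96 is subject → $3,061.96 × 0.01 = $30.62
Employee stock purchase plan: $65.33
Total deductions = $300.07 + $191.68 + $550.02 + $54.49 + $22.05 + $30.62 + $30.62 + $65.33 = $1,244.88
Net pay = $3,061.96 − $1,244.88 = $1,817.08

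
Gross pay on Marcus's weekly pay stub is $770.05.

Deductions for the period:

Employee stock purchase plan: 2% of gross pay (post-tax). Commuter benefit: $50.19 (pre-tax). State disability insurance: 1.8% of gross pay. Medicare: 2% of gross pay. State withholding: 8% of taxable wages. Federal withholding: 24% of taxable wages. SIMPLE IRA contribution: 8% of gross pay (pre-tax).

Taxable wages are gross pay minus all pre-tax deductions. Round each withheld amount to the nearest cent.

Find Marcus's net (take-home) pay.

$402.96

SIMPLE IRA contribution: $770.05 × 0.08 = $61.60
Commuter benefit: $50.19
Pre-tax total = $61.60 + $50.19 = $111.79
Taxable wages = $770.05 − $111.79 = $658.26
State withholding: $658.26 × 0.08 = $52.66
Federal withholding: $658.26 × 0.24 = $157.98
State disability insurance: $770.05 × 0.018 = $13.86
Medicare: $770.05 × 0.02 = $15.40
Employee stock purchase plan: $770.05 × 0.02 = $15.40
Total deductions = $61.60 + $50.19 + $52.66 + $157.98 + $13.86 + $15.40 + $15.40 = $367.09
Net pay = $770.05 − $367.09 = $402.96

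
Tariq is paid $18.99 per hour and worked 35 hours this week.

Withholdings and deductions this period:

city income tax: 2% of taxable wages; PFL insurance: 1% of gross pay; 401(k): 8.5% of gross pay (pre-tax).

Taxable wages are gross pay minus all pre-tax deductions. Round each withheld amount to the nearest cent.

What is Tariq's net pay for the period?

$589.34

Gross pay: 35 × $18.99 = $664.65
401(k): $664.65 × 0.085 = $56.50
Taxable wages = $664.65 − $56.50 = $608.15
City income tax: $608.15 × 0.02 = $12.16
PFL insurance: $664.65 × 0.01 = $6.65
Total deductions = $56.50 + $12.16 + $6.65 = $75.31
Net pay = $664.65 − $75.31 = $589.34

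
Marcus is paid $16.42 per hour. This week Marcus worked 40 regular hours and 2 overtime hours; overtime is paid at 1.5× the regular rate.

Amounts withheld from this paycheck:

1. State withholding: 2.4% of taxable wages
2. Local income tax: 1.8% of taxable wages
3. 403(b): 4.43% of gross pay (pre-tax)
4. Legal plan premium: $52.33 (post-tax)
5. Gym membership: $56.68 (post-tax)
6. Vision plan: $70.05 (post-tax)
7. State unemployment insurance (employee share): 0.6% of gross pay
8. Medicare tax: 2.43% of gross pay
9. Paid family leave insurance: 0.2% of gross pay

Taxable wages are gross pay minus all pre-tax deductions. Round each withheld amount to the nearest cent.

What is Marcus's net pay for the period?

Regular pay: 40 × $16.42 = $656.80
Overtime pay: 2 × $16.42 × 1.5 = $49.26
Gross pay = $656.80 + $49.26 = $706.06
403(b): $706.06 × 0.0443 = $31.28
Taxable wages = $706.06 − $31.28 = $674.78
Local income tax: $674.78 × 0.018 = $12.15
State withholding: $674.78 × 0.024 = $16.19
State unemployment insurance (employee share): $706.06 × 0.006 = $4.24
Medicare tax: $706.06 × 0.0243 = $17.16
Paid family leave insurance: $706.06 × 0.002 = $1.41
Legal plan premium: $52.33
Vision plan: $70.05
Gym membership: $56.68
Total deductions = $31.28 + $12.15 + $16.19 + $4.24 + $17.16 + $1.41 + $52.33 + $70.05 + $56.68 = $261.49
Net pay = $706.06 − $261.49 = $444.57

$444.57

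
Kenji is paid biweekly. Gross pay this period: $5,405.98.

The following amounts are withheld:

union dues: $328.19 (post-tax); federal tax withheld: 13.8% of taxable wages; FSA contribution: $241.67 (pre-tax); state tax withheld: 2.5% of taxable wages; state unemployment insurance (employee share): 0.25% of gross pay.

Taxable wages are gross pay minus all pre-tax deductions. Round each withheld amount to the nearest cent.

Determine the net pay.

$3,980.83

FSA contribution: $241.67
Taxable wages = $5,405.98 − $241.67 = $5,164.31
Federal tax withheld: $5,164.31 × 0.138 = $712.67
State tax withheld: $5,164.31 × 0.025 = $129.11
State unemployment insurance (employee share): $5,405.98 × 0.0025 = $13.51
Union dues: $328.19
Total deductions = $241.67 + $712.67 + $129.11 + $13.51 + $328.19 = $1,425.15
Net pay = $5,405.98 − $1,425.15 = $3,980.83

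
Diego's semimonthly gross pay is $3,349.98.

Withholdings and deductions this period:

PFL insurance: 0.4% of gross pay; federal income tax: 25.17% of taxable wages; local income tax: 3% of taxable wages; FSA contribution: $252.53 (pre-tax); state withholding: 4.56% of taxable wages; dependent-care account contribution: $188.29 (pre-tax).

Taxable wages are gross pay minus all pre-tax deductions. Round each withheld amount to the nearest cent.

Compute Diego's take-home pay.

$1,943.59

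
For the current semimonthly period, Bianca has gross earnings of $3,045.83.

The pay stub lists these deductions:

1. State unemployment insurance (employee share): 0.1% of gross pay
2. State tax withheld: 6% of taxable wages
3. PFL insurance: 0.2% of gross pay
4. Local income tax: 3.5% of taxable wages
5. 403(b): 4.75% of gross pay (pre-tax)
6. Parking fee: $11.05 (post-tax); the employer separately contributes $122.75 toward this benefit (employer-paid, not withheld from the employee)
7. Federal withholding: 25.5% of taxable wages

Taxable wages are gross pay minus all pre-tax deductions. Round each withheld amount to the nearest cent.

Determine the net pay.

403(b): $3,045.83 × 0.0475 = $144.68
Taxable wages = $3,045.83 − $144.68 = $2,901.15
State tax withheld: $2,901.15 × 0.06 = $174.07
Local income tax: $2,901.15 × 0.035 = $101.54
Federal withholding: $2,901.15 × 0.255 = $739.79
State unemployment insurance (employee share): $3,045.83 × 0.001 = $3.05
PFL insurance: $3,045.83 × 0.002 = $6.09
Parking fee: $11.05
(Employer's $122.75 toward parking fee is not withheld from the employee.)
Total deductions = $144.68 + $174.07 + $101.54 + $739.79 + $3.05 + $6.09 + $11.05 = $1,180.27
Net pay = $3,045.83 − $1,180.27 = $1,865.56

$1,865.56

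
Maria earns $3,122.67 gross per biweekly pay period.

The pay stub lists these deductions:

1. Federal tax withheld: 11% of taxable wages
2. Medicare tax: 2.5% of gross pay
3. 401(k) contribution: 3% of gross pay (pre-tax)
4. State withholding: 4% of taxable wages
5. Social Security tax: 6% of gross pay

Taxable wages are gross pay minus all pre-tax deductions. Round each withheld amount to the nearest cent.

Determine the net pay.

$2,309.21

401(k) contribution: $3,122.67 × 0.03 = $93.68
Taxable wages = $3,122.67 − $93.68 = $3,028.99
State withholding: $3,028.99 × 0.04 = $121.16
Federal tax withheld: $3,028.99 × 0.11 = $333.19
Medicare tax: $3,122.67 × 0.025 = $78.07
Social Security tax: $3,122.67 × 0.06 = $187.36
Total deductions = $93.68 + $121.16 + $333.19 + $78.07 + $187.36 = $813.46
Net pay = $3,122.67 − $813.46 = $2,309.21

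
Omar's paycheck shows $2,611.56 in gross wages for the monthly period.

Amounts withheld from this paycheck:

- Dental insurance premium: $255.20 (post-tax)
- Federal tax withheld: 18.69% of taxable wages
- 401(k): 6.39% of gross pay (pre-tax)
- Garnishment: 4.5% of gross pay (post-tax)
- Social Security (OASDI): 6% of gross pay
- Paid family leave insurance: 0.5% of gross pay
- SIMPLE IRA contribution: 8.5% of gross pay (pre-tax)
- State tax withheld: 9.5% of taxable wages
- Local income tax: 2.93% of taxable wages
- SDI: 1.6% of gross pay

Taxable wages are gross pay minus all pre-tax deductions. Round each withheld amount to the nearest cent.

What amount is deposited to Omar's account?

SIMPLE IRA contribution: $2,611.56 × 0.085 = $221.98
401(k): $2,611.56 × 0.0639 = $166.88
Pre-tax total = $221.98 + $166.88 = $388.86
Taxable wages = $2,611.56 − $388.86 = $2,222.70
Federal tax withheld: $2,222.70 × 0.1869 = $415.42
State tax withheld: $2,222.70 × 0.095 = $211.16
Local income tax: $2,222.70 × 0.0293 = $65.13
SDI: $2,611.56 × 0.016 = $41.78
Paid family leave insurance: $2,611.56 × 0.005 = $13.06
Social Security (OASDI): $2,611.56 × 0.06 = $156.69
Garnishment: $2,611.56 × 0.045 = $117.52
Dental insurance premium: $255.20
Total deductions = $221.98 + $166.88 + $415.42 + $211.16 + $65.13 + $41.78 + $13.06 + $156.69 + $117.52 + $255.20 = $1,664.82
Net pay = $2,611.56 − $1,664.82 = $946.74

$946.74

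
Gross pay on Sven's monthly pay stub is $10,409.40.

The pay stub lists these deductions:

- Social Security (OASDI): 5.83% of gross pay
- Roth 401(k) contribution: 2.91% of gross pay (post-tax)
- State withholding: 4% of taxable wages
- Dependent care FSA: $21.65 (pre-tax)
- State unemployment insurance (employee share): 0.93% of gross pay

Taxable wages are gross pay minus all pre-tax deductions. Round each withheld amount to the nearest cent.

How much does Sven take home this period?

Dependent care FSA: $21.65
Taxable wages = $10,409.40 − $21.65 = $10,387.75
State withholding: $10,387.75 × 0.04 = $415.51
State unemployment insurance (employee share): $10,409.40 × 0.0093 = $96.81
Social Security (OASDI): $10,409.40 × 0.0583 = $606.87
Roth 401(k) contribution: $10,409.40 × 0.0291 = $302.91
Total deductions = $21.65 + $415.51 + $96.81 + $606.87 + $302.91 = $1,443.75
Net pay = $10,409.40 − $1,443.75 = $8,965.65

$8,965.65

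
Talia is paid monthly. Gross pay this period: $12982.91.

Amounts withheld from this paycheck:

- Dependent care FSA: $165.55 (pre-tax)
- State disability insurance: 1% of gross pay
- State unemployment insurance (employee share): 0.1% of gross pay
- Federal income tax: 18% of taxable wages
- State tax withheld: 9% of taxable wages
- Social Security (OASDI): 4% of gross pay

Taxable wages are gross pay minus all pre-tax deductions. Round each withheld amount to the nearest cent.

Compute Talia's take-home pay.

$8694.55

Dependent care FSA: $165.55
Taxable wages = $12982.91 − $165.55 = $12817.36
State tax withheld: $12817.36 × 0.09 = $1153.56
Federal income tax: $12817.36 × 0.18 = $2307.12
State unemployment insurance (employee share): $12982.91 × 0.001 = $12.98
State disability insurance: $12982.91 × 0.01 = $129.83
Social Security (OASDI): $12982.91 × 0.04 = $519.32
Total deductions = $165.55 + $1153.56 + $2307.12 + $12.98 + $129.83 + $519.32 = $4288.36
Net pay = $12982.91 − $4288.36 = $8694.55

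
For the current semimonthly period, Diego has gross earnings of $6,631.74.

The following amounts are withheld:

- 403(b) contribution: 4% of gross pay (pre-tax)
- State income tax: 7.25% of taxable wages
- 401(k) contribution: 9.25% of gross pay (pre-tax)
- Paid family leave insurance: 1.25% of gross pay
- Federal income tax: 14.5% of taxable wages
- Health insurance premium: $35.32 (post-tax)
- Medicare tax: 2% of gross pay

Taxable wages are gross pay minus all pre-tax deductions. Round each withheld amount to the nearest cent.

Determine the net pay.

$4,250.90

401(k) contribution: $6,631.74 × 0.0925 = $613.44
403(b) contribution: $6,631.74 × 0.04 = $265.27
Pre-tax total = $613.44 + $265.27 = $878.71
Taxable wages = $6,631.74 − $878.71 = $5,753.03
Federal income tax: $5,753.03 × 0.145 = $834.19
State income tax: $5,753.03 × 0.0725 = $417.09
Paid family leave insurance: $6,631.74 × 0.0125 = $82.90
Medicare tax: $6,631.74 × 0.02 = $132.63
Health insurance premium: $35.32
Total deductions = $613.44 + $265.27 + $834.19 + $417.09 + $82.90 + $132.63 + $35.32 = $2,380.84
Net pay = $6,631.74 − $2,380.84 = $4,250.90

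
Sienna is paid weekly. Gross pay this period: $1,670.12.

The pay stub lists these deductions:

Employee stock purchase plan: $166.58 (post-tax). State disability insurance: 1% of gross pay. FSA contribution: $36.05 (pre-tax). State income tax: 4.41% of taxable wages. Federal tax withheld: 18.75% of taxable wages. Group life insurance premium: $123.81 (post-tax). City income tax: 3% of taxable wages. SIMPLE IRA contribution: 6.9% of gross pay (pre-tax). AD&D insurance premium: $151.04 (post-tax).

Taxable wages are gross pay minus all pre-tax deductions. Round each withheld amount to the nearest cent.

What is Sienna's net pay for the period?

$663.38

SIMPLE IRA contribution: $1,670.12 × 0.069 = $115.24
FSA contribution: $36.05
Pre-tax total = $115.24 + $36.05 = $151.29
Taxable wages = $1,670.12 − $151.29 = $1,518.83
State income tax: $1,518.83 × 0.0441 = $66.98
City income tax: $1,518.83 × 0.03 = $45.56
Federal tax withheld: $1,518.83 × 0.1875 = $284.78
State disability insurance: $1,670.12 × 0.01 = $16.70
AD&D insurance premium: $151.04
Employee stock purchase plan: $166.58
Group life insurance premium: $123.81
Total deductions = $115.24 + $36.05 + $66.98 + $45.56 + $284.78 + $16.70 + $151.04 + $166.58 + $123.81 = $1,006.74
Net pay = $1,670.12 − $1,006.74 = $663.38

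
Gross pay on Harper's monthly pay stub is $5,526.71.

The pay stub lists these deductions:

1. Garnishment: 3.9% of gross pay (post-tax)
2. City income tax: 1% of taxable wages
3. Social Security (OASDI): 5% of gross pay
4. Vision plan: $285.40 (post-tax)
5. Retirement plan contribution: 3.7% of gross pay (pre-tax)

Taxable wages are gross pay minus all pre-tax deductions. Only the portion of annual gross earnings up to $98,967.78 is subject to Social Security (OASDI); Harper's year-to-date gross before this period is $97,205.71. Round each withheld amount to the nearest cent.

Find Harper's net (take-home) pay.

Retirement plan contribution: $5,526.71 × 0.037 = $204.49
Taxable wages = $5,526.71 − $204.49 = $5,322.22
City income tax: $5,322.22 × 0.01 = $53.22
Social Security (OASDI): only $98,967.78 − $97,205.71 = $1,762.07 of this check is subject → $1,762.07 × 0.05 = $88.10
Garnishment: $5,526.71 × 0.039 = $215.54
Vision plan: $285.40
Total deductions = $204.49 + $53.22 + $88.10 + $215.54 + $285.40 = $846.75
Net pay = $5,526.71 − $846.75 = $4,679.96

$4,679.96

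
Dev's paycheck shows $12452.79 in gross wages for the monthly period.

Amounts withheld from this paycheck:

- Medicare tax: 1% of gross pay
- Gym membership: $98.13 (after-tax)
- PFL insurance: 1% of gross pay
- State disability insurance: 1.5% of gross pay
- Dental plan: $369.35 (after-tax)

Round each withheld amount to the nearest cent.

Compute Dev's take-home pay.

$11549.46

Medicare tax: $12452.79 × 0.01 = $124.53
State disability insurance: $12452.79 × 0.015 = $186.79
PFL insurance: $12452.79 × 0.01 = $124.53
Dental plan: $369.35
Gym membership: $98.13
Total deductions = $124.53 + $186.79 + $124.53 + $369.35 + $98.13 = $903.33
Net pay = $12452.79 − $903.33 = $11549.46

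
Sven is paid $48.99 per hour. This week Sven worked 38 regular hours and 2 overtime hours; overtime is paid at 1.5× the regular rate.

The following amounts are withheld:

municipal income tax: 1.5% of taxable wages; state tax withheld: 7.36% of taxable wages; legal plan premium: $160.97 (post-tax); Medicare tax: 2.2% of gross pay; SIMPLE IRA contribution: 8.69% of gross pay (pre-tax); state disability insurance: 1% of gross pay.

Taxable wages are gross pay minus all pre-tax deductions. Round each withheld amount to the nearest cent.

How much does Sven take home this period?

$1446.29

Regular pay: 38 × $48.99 = $1861.62
Overtime pay: 2 × $48.99 × 1.5 = $146.97
Gross pay = $1861.62 + $146.97 = $2008.59
SIMPLE IRA contribution: $2008.59 × 0.0869 = $174.55
Taxable wages = $2008.59 − $174.55 = $1834.04
State tax withheld: $1834.04 × 0.0736 = $134.99
Municipal income tax: $1834.04 × 0.015 = $27.51
State disability insurance: $2008.59 × 0.01 = $20.09
Medicare tax: $2008.59 × 0.022 = $44.19
Legal plan premium: $160.97
Total deductions = $174.55 + $134.99 + $27.51 + $20.09 + $44.19 + $160.97 = $562.30
Net pay = $2008.59 − $562.30 = $1446.29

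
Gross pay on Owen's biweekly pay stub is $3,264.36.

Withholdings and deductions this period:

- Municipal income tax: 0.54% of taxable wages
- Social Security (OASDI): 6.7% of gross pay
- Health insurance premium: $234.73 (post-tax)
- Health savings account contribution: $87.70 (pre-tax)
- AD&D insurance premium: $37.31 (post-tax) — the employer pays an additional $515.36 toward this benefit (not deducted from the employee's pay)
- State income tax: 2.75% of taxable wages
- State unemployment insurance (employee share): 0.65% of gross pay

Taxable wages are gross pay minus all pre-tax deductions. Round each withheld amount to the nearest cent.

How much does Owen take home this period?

Health savings account contribution: $87.70
Taxable wages = $3,264.36 − $87.70 = $3,176.66
State income tax: $3,176.66 × 0.0275 = $87.36
Municipal income tax: $3,176.66 × 0.0054 = $17.15
Social Security (OASDI): $3,264.36 × 0.067 = $218.71
State unemployment insurance (employee share): $3,264.36 × 0.0065 = $21.22
AD&D insurance premium: $37.31
Health insurance premium: $234.73
(Employer's $515.36 toward AD&D insurance premium is not withheld from the employee.)
Total deductions = $87.70 + $87.36 + $17.15 + $218.71 + $21.22 + $37.31 + $234.73 = $704.18
Net pay = $3,264.36 − $704.18 = $2,560.18

$2,560.18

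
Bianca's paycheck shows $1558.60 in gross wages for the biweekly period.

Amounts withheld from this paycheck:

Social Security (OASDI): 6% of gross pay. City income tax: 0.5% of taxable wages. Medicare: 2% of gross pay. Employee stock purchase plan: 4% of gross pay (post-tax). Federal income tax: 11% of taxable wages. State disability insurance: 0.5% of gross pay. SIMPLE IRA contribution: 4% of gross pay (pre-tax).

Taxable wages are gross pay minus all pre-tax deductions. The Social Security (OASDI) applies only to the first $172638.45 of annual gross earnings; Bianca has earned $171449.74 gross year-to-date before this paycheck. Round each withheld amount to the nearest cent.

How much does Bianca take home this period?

SIMPLE IRA contribution: $1558.60 × 0.04 = $62.34
Taxable wages = $1558.60 − $62.34 = $1496.26
City income tax: $1496.26 × 0.005 = $7.48
Federal income tax: $1496.26 × 0.11 = $164.59
Medicare: $1558.60 × 0.02 = $31.17
State disability insurance: $1558.60 × 0.005 = $7.79
Social Security (OASDI): only $172638.45 − $171449.74 = $1188.71 of this check is subject → $1188.71 × 0.06 = $71.32
Employee stock purchase plan: $1558.60 × 0.04 = $62.34
Total deductions = $62.34 + $7.48 + $164.59 + $31.17 + $7.79 + $71.32 + $62.34 = $407.03
Net pay = $1558.60 − $407.03 = $1151.57

$1151.57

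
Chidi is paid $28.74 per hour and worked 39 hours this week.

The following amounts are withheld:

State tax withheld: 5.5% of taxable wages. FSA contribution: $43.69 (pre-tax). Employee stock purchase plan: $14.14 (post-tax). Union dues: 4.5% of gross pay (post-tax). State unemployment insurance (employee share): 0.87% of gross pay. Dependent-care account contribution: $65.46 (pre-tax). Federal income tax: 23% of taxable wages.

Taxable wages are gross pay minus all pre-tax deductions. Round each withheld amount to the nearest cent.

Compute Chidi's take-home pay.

Gross pay: 39 × $28.74 = $1,120.86
Dependent-care account contribution: $65.46
FSA contribution: $43.69
Pre-tax total = $65.46 + $43.69 = $109.15
Taxable wages = $1,120.86 − $109.15 = $1,011.71
Federal income tax: $1,011.71 × 0.23 = $232.69
State tax withheld: $1,011.71 × 0.055 = $55.64
State unemployment insurance (employee share): $1,120.86 × 0.0087 = $9.75
Union dues: $1,120.86 × 0.045 = $50.44
Employee stock purchase plan: $14.14
Total deductions = $65.46 + $43.69 + $232.69 + $55.64 + $9.75 + $50.44 + $14.14 = $471.81
Net pay = $1,120.86 − $471.81 = $649.05

$649.05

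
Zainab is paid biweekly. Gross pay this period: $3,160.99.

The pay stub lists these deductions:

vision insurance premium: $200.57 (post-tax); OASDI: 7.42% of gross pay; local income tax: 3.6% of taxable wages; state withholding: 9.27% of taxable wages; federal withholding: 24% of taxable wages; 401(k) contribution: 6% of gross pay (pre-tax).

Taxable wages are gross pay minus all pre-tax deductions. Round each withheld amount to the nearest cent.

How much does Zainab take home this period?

401(k) contribution: $3,160.99 × 0.06 = $189.66
Taxable wages = $3,160.99 − $189.66 = $2,971.33
Local income tax: $2,971.33 × 0.036 = $106.97
Federal withholding: $2,971.33 × 0.24 = $713.12
State withholding: $2,971.33 × 0.0927 = $275.44
OASDI: $3,160.99 × 0.0742 = $234.55
Vision insurance premium: $200.57
Total deductions = $189.66 + $106.97 + $713.12 + $275.44 + $234.55 + $200.57 = $1,720.31
Net pay = $3,160.99 − $1,720.31 = $1,440.68

$1,440.68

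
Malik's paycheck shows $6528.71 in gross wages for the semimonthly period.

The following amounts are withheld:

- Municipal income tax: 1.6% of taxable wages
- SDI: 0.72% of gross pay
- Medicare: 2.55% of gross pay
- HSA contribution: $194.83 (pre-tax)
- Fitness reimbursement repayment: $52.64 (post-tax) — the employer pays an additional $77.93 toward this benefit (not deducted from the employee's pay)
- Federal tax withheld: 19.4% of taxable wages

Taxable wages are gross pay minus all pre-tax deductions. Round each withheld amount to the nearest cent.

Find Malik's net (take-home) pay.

$4737.64

HSA contribution: $194.83
Taxable wages = $6528.71 − $194.83 = $6333.88
Municipal income tax: $6333.88 × 0.016 = $101.34
Federal tax withheld: $6333.88 × 0.194 = $1228.77
Medicare: $6528.71 × 0.0255 = $166.48
SDI: $6528.71 × 0.0072 = $47.01
Fitness reimbursement repayment: $52.64
(Employer's $77.93 toward fitness reimbursement repayment is not withheld from the employee.)
Total deductions = $194.83 + $101.34 + $1228.77 + $166.48 + $47.01 + $52.64 = $1791.07
Net pay = $6528.71 − $1791.07 = $4737.64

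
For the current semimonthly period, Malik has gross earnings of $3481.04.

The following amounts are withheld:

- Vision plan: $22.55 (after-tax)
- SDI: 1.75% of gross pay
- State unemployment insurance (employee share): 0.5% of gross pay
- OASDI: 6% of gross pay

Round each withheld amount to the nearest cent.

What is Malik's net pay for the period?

OASDI: $3481.04 × 0.06 = $208.86
SDI: $3481.04 × 0.0175 = $60.92
State unemployment insurance (employee share): $3481.04 × 0.005 = $17.41
Vision plan: $22.55
Total deductions = $208.86 + $60.92 + $17.41 + $22.55 = $309.74
Net pay = $3481.04 − $309.74 = $3171.30

$3171.30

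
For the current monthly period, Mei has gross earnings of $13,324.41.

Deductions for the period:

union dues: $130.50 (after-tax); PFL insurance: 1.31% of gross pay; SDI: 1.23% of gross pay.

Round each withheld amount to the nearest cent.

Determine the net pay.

$12,855.47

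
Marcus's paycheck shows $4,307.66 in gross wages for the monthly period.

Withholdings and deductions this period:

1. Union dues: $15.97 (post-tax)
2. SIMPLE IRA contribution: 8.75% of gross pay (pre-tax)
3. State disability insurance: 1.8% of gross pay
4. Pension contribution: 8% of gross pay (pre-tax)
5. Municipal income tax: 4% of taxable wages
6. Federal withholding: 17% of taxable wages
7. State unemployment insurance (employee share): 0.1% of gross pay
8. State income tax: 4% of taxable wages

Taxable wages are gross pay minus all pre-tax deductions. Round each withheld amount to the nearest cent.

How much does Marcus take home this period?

$2,591.77

SIMPLE IRA contribution: $4,307.66 × 0.0875 = $376.92
Pension contribution: $4,307.66 × 0.08 = $344.61
Pre-tax total = $376.92 + $344.61 = $721.53
Taxable wages = $4,307.66 − $721.53 = $3,586.13
State income tax: $3,586.13 × 0.04 = $143.45
Federal withholding: $3,586.13 × 0.17 = $609.64
Municipal income tax: $3,586.13 × 0.04 = $143.45
State unemployment insurance (employee share): $4,307.66 × 0.001 = $4.31
State disability insurance: $4,307.66 × 0.018 = $77.54
Union dues: $15.97
Total deductions = $376.92 + $344.61 + $143.45 + $609.64 + $143.45 + $4.31 + $77.54 + $15.97 = $1,715.89
Net pay = $4,307.66 − $1,715.89 = $2,591.77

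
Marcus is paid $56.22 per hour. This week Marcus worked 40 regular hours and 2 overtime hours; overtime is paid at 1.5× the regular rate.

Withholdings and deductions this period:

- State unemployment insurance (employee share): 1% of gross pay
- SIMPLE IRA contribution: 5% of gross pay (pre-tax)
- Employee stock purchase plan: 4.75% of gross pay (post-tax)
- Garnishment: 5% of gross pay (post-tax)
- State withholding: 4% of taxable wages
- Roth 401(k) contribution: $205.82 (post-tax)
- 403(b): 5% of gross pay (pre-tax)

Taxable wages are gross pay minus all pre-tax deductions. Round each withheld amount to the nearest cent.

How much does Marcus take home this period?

Regular pay: 40 × $56.22 = $2248.80
Overtime pay: 2 × $56.22 × 1.5 = $168.66
Gross pay = $2248.80 + $168.66 = $2417.46
SIMPLE IRA contribution: $2417.46 × 0.05 = $120.87
403(b): $2417.46 × 0.05 = $120.87
Pre-tax total = $120.87 + $120.87 = $241.74
Taxable wages = $2417.46 − $241.74 = $2175.72
State withholding: $2175.72 × 0.04 = $87.03
State unemployment insurance (employee share): $2417.46 × 0.01 = $24.17
Employee stock purchase plan: $2417.46 × 0.0475 = $114.83
Garnishment: $2417.46 × 0.05 = $120.87
Roth 401(k) contribution: $205.82
Total deductions = $120.87 + $120.87 + $87.03 + $24.17 + $114.83 + $120.87 + $205.82 = $794.46
Net pay = $2417.46 − $794.46 = $1623.00

$1623.00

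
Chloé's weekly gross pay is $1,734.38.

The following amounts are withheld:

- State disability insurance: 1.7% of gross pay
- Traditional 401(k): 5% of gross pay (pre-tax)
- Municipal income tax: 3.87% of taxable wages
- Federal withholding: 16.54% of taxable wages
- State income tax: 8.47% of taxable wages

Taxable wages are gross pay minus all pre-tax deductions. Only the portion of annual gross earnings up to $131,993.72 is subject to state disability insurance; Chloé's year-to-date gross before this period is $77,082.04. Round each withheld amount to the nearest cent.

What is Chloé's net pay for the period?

$1,142.34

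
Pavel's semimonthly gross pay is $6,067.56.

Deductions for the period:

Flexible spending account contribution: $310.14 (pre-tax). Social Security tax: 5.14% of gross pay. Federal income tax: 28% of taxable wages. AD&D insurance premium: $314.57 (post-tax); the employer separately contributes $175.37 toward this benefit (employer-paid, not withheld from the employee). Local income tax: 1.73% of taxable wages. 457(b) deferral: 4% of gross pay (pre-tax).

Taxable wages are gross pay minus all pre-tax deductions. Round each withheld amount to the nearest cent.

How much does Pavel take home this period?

457(b) deferral: $6,067.56 × 0.04 = $242.70
Flexible spending account contribution: $310.14
Pre-tax total = $242.70 + $310.14 = $552.84
Taxable wages = $6,067.56 − $552.84 = $5,514.72
Federal income tax: $5,514.72 × 0.28 = $1,544.12
Local income tax: $5,514.72 × 0.0173 = $95.40
Social Security tax: $6,067.56 × 0.0514 = $311.87
AD&D insurance premium: $314.57
(Employer's $175.37 toward AD&D insurance premium is not withheld from the employee.)
Total deductions = $242.70 + $310.14 + $1,544.12 + $95.40 + $311.87 + $314.57 = $2,818.80
Net pay = $6,067.56 − $2,818.80 = $3,248.76

$3,248.76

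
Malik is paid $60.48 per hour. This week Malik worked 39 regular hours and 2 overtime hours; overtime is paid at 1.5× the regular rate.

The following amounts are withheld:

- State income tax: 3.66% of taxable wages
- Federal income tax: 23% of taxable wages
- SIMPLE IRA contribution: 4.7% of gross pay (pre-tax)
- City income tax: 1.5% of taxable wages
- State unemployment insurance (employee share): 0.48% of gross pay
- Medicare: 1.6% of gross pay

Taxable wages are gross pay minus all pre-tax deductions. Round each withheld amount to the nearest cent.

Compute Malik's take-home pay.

$1,686.25

Regular pay: 39 × $60.48 = $2,358.72
Overtime pay: 2 × $60.48 × 1.5 = $181.44
Gross pay = $2,358.72 + $181.44 = $2,540.16
SIMPLE IRA contribution: $2,540.16 × 0.047 = $119.39
Taxable wages = $2,540.16 − $119.39 = $2,420.77
State income tax: $2,420.77 × 0.0366 = $88.60
City income tax: $2,420.77 × 0.015 = $36.31
Federal income tax: $2,420.77 × 0.23 = $556.78
Medicare: $2,540.16 × 0.016 = $40.64
State unemployment insurance (employee share): $2,540.16 × 0.0048 = $12.19
Total deductions = $119.39 + $88.60 + $36.31 + $556.78 + $40.64 + $12.19 = $853.91
Net pay = $2,540.16 − $853.91 = $1,686.25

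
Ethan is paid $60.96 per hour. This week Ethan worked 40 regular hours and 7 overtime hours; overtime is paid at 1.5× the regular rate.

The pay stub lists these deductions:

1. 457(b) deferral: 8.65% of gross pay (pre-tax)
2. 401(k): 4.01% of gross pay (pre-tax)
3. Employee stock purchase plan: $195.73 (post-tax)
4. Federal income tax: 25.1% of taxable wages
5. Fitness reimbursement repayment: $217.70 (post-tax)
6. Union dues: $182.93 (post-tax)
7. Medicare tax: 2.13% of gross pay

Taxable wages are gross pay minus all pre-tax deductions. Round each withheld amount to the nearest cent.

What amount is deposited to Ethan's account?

$1351.94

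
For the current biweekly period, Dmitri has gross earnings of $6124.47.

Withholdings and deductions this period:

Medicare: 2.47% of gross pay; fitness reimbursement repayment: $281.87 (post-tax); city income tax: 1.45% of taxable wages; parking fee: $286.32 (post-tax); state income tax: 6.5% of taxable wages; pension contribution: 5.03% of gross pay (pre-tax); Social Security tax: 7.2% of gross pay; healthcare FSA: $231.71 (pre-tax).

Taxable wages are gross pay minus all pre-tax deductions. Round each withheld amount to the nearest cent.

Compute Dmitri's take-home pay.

$3980.29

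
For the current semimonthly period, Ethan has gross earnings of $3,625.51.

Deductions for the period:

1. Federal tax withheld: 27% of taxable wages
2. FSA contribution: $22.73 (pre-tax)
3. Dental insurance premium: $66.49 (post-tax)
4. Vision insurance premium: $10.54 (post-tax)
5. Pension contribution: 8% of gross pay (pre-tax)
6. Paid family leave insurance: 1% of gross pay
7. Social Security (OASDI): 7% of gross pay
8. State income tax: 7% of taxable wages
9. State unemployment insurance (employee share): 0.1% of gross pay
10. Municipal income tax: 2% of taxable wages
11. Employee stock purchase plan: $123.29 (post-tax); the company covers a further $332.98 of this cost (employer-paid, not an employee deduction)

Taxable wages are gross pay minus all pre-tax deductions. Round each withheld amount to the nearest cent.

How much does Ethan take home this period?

Pension contribution: $3,625.51 × 0.08 = $290.04
FSA contribution: $22.73
Pre-tax total = $290.04 + $22.73 = $312.77
Taxable wages = $3,625.51 − $312.77 = $3,312.74
State income tax: $3,312.74 × 0.07 = $231.89
Municipal income tax: $3,312.74 × 0.02 = $66.25
Federal tax withheld: $3,312.74 × 0.27 = $894.44
State unemployment insurance (employee share): $3,625.51 × 0.001 = $3.63
Paid family leave insurance: $3,625.51 × 0.01 = $36.26
Social Security (OASDI): $3,625.51 × 0.07 = $253.79
Dental insurance premium: $66.49
Employee stock purchase plan: $123.29
Vision insurance premium: $10.54
(Employer's $332.98 toward employee stock purchase plan is not withheld from the employee.)
Total deductions = $290.04 + $22.73 + $231.89 + $66.25 + $894.44 + $3.63 + $36.26 + $253.79 + $66.49 + $123.29 + $10.54 = $1,999.35
Net pay = $3,625.51 − $1,999.35 = $1,626.16

$1,626.16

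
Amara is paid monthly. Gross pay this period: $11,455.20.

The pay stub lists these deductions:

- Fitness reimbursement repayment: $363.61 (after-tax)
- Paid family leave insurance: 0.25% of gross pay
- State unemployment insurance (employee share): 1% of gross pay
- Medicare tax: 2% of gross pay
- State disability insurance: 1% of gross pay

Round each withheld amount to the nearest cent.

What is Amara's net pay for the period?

Medicare tax: $11,455.20 × 0.02 = $229.10
State unemployment insurance (employee share): $11,455.20 × 0.01 = $114.55
State disability insurance: $11,455.20 × 0.01 = $114.55
Paid family leave insurance: $11,455.20 × 0.0025 = $28.64
Fitness reimbursement repayment: $363.61
Total deductions = $229.10 + $114.55 + $114.55 + $28.64 + $363.61 = $850.45
Net pay = $11,455.20 − $850.45 = $10,604.75

$10,604.75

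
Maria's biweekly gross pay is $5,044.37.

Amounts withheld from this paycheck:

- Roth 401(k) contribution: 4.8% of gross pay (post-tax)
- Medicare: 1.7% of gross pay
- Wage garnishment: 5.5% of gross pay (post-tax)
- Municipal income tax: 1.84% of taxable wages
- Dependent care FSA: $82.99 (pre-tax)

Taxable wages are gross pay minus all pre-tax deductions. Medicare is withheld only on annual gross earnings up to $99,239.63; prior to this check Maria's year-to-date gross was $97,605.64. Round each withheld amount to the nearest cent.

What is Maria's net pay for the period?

$4,322.74

Dependent care FSA: $82.99
Taxable wages = $5,044.37 − $82.99 = $4,961.38
Municipal income tax: $4,961.38 × 0.0184 = $91.29
Medicare: only $99,239.63 − $97,605.64 = $1,633.99 of this check is subject → $1,633.99 × 0.017 = $27.78
Wage garnishment: $5,044.37 × 0.055 = $277.44
Roth 401(k) contribution: $5,044.37 × 0.048 = $242.13
Total deductions = $82.99 + $91.29 + $27.78 + $277.44 + $242.13 = $721.63
Net pay = $5,044.37 − $721.63 = $4,322.74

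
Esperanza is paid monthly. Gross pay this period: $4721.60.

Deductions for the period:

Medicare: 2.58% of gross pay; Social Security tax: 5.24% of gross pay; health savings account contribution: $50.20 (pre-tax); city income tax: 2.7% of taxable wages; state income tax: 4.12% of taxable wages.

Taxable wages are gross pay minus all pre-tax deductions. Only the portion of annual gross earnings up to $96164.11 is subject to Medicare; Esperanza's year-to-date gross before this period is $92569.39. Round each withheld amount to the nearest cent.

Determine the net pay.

Health savings account contribution: $50.20
Taxable wages = $4721.60 − $50.20 = $4671.40
City income tax: $4671.40 × 0.027 = $126.13
State income tax: $4671.40 × 0.0412 = $192.46
Medicare: only $96164.11 − $92569.39 = $3594.72 of this check is subject → $3594.72 × 0.0258 = $92.74
Social Security tax: $4721.60 × 0.0524 = $247.41
Total deductions = $50.20 + $126.13 + $192.46 + $92.74 + $247.41 = $708.94
Net pay = $4721.60 − $708.94 = $4012.66

$4012.66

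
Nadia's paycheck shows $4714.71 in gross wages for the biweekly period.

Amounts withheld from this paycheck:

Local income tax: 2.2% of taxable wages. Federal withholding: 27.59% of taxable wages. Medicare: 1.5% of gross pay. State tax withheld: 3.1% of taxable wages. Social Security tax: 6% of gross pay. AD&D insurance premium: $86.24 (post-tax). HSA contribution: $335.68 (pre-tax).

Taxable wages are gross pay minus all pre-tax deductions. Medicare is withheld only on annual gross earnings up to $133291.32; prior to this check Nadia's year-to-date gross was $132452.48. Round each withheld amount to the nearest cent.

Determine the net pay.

$2557.07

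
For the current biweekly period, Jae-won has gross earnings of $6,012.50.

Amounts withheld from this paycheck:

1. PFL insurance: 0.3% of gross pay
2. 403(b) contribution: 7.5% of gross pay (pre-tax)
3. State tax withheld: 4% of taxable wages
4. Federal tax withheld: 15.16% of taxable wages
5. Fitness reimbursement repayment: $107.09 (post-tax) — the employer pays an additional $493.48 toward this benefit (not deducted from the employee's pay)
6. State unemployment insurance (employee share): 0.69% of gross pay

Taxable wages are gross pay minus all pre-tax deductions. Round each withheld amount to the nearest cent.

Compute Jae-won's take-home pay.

403(b) contribution: $6,012.50 × 0.075 = $450.94
Taxable wages = $6,012.50 − $450.94 = $5,561.56
State tax withheld: $5,561.56 × 0.04 = $222.46
Federal tax withheld: $5,561.56 × 0.1516 = $843.13
State unemployment insurance (employee share): $6,012.50 × 0.0069 = $41.49
PFL insurance: $6,012.50 × 0.003 = $18.04
Fitness reimbursement repayment: $107.09
(Employer's $493.48 toward fitness reimbursement repayment is not withheld from the employee.)
Total deductions = $450.94 + $222.46 + $843.13 + $41.49 + $18.04 + $107.09 = $1,683.15
Net pay = $6,012.50 − $1,683.15 = $4,329.35

$4,329.35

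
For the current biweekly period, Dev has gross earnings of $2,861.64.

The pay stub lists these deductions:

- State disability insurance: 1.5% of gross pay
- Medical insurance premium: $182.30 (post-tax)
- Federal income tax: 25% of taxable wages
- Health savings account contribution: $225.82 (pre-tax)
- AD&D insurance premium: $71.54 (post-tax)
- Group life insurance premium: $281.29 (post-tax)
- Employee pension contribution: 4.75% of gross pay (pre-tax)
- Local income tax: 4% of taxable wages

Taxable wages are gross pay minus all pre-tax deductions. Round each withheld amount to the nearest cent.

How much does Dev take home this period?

Employee pension contribution: $2,861.64 × 0.0475 = $135.93
Health savings account contribution: $225.82
Pre-tax total = $135.93 + $225.82 = $361.75
Taxable wages = $2,861.64 − $361.75 = $2,499.89
Federal income tax: $2,499.89 × 0.25 = $624.97
Local income tax: $2,499.89 × 0.04 = $100.00
State disability insurance: $2,861.64 × 0.015 = $42.92
Group life insurance premium: $281.29
AD&D insurance premium: $71.54
Medical insurance premium: $182.30
Total deductions = $135.93 + $225.82 + $624.97 + $100.00 + $42.92 + $281.29 + $71.54 + $182.30 = $1,664.77
Net pay = $2,861.64 − $1,664.77 = $1,196.87

$1,196.87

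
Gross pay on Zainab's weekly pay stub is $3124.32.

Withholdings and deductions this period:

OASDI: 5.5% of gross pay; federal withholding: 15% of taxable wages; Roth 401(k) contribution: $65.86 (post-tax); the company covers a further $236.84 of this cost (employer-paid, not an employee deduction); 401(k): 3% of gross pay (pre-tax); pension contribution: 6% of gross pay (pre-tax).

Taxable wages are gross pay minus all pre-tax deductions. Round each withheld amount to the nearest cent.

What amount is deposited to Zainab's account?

Pension contribution: $3124.32 × 0.06 = $187.46
401(k): $3124.32 × 0.03 = $93.73
Pre-tax total = $187.46 + $93.73 = $281.19
Taxable wages = $3124.32 − $281.19 = $2843.13
Federal withholding: $2843.13 × 0.15 = $426.47
OASDI: $3124.32 × 0.055 = $171.84
Roth 401(k) contribution: $65.86
(Employer's $236.84 toward Roth 401(k) contribution is not withheld from the employee.)
Total deductions = $187.46 + $93.73 + $426.47 + $171.84 + $65.86 = $945.36
Net pay = $3124.32 − $945.36 = $2178.96

$2178.96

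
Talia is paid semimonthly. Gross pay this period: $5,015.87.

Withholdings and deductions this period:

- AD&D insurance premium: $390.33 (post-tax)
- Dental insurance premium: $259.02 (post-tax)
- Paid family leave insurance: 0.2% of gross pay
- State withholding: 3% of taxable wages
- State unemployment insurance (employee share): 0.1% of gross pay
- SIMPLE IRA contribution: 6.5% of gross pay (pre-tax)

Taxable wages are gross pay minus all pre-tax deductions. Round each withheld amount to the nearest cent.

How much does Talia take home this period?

$3,884.74

SIMPLE IRA contribution: $5,015.87 × 0.065 = $326.03
Taxable wages = $5,015.87 − $326.03 = $4,689.84
State withholding: $4,689.84 × 0.03 = $140.70
Paid family leave insurance: $5,015.87 × 0.002 = $10.03
State unemployment insurance (employee share): $5,015.87 × 0.001 = $5.02
Dental insurance premium: $259.02
AD&D insurance premium: $390.33
Total deductions = $326.03 + $140.70 + $10.03 + $5.02 + $259.02 + $390.33 = $1,131.13
Net pay = $5,015.87 − $1,131.13 = $3,884.74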